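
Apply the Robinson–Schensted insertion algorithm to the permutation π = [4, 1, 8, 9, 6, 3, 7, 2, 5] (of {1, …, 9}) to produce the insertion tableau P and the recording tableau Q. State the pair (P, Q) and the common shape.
P = [1, 2, 5] / [3, 6, 7] / [4, 9] / [8];  Q = [1, 3, 4] / [2, 5, 7] / [6, 9] / [8];  common shape = (3, 3, 2, 1)

Row-insert the values π_1, π_2, … into P one at a time, bumping the leftmost entry strictly greater than the inserted value down to the next row. The recording tableau Q records, in position (i, j), the step at which that cell was added to P.
  Insert 4 (step 1): P = [4];  Q = [1]
  Insert 1 (step 2): P = [1] / [4];  Q = [1] / [2]
  Insert 8 (step 3): P = [1, 8] / [4];  Q = [1, 3] / [2]
  Insert 9 (step 4): P = [1, 8, 9] / [4];  Q = [1, 3, 4] / [2]
  Insert 6 (step 5): P = [1, 6, 9] / [4, 8];  Q = [1, 3, 4] / [2, 5]
  Insert 3 (step 6): P = [1, 3, 9] / [4, 6] / [8];  Q = [1, 3, 4] / [2, 5] / [6]
  Insert 7 (step 7): P = [1, 3, 7] / [4, 6, 9] / [8];  Q = [1, 3, 4] / [2, 5, 7] / [6]
  Insert 2 (step 8): P = [1, 2, 7] / [3, 6, 9] / [4] / [8];  Q = [1, 3, 4] / [2, 5, 7] / [6] / [8]
  Insert 5 (step 9): P = [1, 2, 5] / [3, 6, 7] / [4, 9] / [8];  Q = [1, 3, 4] / [2, 5, 7] / [6, 9] / [8]
Final shape: (3, 3, 2, 1).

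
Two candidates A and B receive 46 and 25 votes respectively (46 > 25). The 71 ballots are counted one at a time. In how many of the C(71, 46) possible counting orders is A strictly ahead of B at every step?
Strict-lead orderings = 2947195590791312952

Total orderings of the 71 votes with 46 for A: C(71, 46) = 9964327949818248552. By the Bertrand ballot formula (Cycle Lemma / reflection principle), the number of orderings in which A is strictly ahead of B throughout is (p − q)/(p + q) · C(p + q, p) = (46 − 25)/(46 + 25) · 9964327949818248552 = 2947195590791312952.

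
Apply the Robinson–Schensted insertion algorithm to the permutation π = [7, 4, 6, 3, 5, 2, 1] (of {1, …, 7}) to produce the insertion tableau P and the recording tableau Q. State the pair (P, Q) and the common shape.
P = [1, 5] / [2, 6] / [3] / [4] / [7];  Q = [1, 3] / [2, 5] / [4] / [6] / [7];  common shape = (2, 2, 1, 1, 1)

Row-insert the values π_1, π_2, … into P one at a time, bumping the leftmost entry strictly greater than the inserted value down to the next row. The recording tableau Q records, in position (i, j), the step at which that cell was added to P.
  Insert 7 (step 1): P = [7];  Q = [1]
  Insert 4 (step 2): P = [4] / [7];  Q = [1] / [2]
  Insert 6 (step 3): P = [4, 6] / [7];  Q = [1, 3] / [2]
  Insert 3 (step 4): P = [3, 6] / [4] / [7];  Q = [1, 3] / [2] / [4]
  Insert 5 (step 5): P = [3, 5] / [4, 6] / [7];  Q = [1, 3] / [2, 5] / [4]
  Insert 2 (step 6): P = [2, 5] / [3, 6] / [4] / [7];  Q = [1, 3] / [2, 5] / [4] / [6]
  Insert 1 (step 7): P = [1, 5] / [2, 6] / [3] / [4] / [7];  Q = [1, 3] / [2, 5] / [4] / [6] / [7]
Final shape: (2, 2, 1, 1, 1).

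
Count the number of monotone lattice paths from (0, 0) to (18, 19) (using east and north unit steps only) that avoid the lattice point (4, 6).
Number of paths = 13460388900

Total paths from (0, 0) to (18, 19): C(37, 18) = 17672631900. Paths through (4, 6): (paths (0, 0) → (4, 6)) × (paths (4, 6) → (18, 19)) = C(10, 4) · C(27, 14) = 210 · 20058300 = 4212243000. Avoidance count = 17672631900 − 4212243000 = 13460388900.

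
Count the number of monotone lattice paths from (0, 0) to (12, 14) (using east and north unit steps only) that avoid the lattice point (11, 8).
Number of paths = 9128626

Total paths from (0, 0) to (12, 14): C(26, 12) = 9657700. Paths through (11, 8): (paths (0, 0) → (11, 8)) × (paths (11, 8) → (12, 14)) = C(19, 11) · C(7, 1) = 75582 · 7 = 529074. Avoidance count = 9657700 − 529074 = 9128626.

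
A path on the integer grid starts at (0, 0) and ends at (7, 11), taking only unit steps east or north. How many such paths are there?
Number of paths = 31824

A monotone lattice path from (0, 0) to (7, 11) consists of 7 east steps and 11 north steps in some order, so it is determined by which 7 of the 18 steps are east. The count is C(18, 7) = 31824.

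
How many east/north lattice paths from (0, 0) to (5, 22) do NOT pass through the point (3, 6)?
Number of paths = 67878

Total paths from (0, 0) to (5, 22): C(27, 5) = 80730. Paths through (3, 6): (paths (0, 0) → (3, 6)) × (paths (3, 6) → (5, 22)) = C(9, 3) · C(18, 2) = 84 · 153 = 12852. Avoidance count = 80730 − 12852 = 67878.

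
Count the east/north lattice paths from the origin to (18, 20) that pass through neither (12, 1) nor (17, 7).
Number of paths = 33570936938

Inclusion–exclusion. Total paths: C(38, 18) = 33578000610. Through P₁: C(13, 12)·C(25, 6) = 2302300. Through P₂: C(24, 17)·C(14, 1) = 4845456. Since P₁ is strictly southwest of P₂, a monotone path through both must visit P₁ then P₂; paths through both = C(13, 12)·C(11, 5)·C(14, 1) = 84084. Avoid both = 33578000610 − 2302300 − 4845456 + 84084 = 33570936938.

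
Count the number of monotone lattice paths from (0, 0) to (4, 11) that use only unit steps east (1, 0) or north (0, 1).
Number of paths = 1365

A monotone lattice path from (0, 0) to (4, 11) consists of 4 east steps and 11 north steps in some order, so it is determined by which 4 of the 15 steps are east. The count is C(15, 4) = 1365.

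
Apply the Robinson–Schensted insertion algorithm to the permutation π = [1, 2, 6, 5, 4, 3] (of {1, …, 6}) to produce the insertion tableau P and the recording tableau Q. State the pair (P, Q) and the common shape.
P = [1, 2, 3] / [4] / [5] / [6];  Q = [1, 2, 3] / [4] / [5] / [6];  common shape = (3, 1, 1, 1)

Row-insert the values π_1, π_2, … into P one at a time, bumping the leftmost entry strictly greater than the inserted value down to the next row. The recording tableau Q records, in position (i, j), the step at which that cell was added to P.
  Insert 1 (step 1): P = [1];  Q = [1]
  Insert 2 (step 2): P = [1, 2];  Q = [1, 2]
  Insert 6 (step 3): P = [1, 2, 6];  Q = [1, 2, 3]
  Insert 5 (step 4): P = [1, 2, 5] / [6];  Q = [1, 2, 3] / [4]
  Insert 4 (step 5): P = [1, 2, 4] / [5] / [6];  Q = [1, 2, 3] / [4] / [5]
  Insert 3 (step 6): P = [1, 2, 3] / [4] / [5] / [6];  Q = [1, 2, 3] / [4] / [5] / [6]
Final shape: (3, 1, 1, 1).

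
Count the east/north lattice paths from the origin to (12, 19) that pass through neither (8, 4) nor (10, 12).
Number of paths = 116724549

Inclusion–exclusion. Total paths: C(31, 12) = 141120525. Through P₁: C(12, 8)·C(19, 4) = 1918620. Through P₂: C(22, 10)·C(9, 2) = 23279256. Since P₁ is strictly southwest of P₂, a monotone path through both must visit P₁ then P₂; paths through both = C(12, 8)·C(10, 2)·C(9, 2) = 801900. Avoid both = 141120525 − 1918620 − 23279256 + 801900 = 116724549.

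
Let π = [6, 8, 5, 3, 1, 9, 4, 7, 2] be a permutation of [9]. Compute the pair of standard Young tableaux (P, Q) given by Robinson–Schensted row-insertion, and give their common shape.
P = [1, 2, 7] / [3, 4, 9] / [5, 8] / [6];  Q = [1, 2, 6] / [3, 7, 8] / [4, 9] / [5];  common shape = (3, 3, 2, 1)

Row-insert the values π_1, π_2, … into P one at a time, bumping the leftmost entry strictly greater than the inserted value down to the next row. The recording tableau Q records, in position (i, j), the step at which that cell was added to P.
  Insert 6 (step 1): P = [6];  Q = [1]
  Insert 8 (step 2): P = [6, 8];  Q = [1, 2]
  Insert 5 (step 3): P = [5, 8] / [6];  Q = [1, 2] / [3]
  Insert 3 (step 4): P = [3, 8] / [5] / [6];  Q = [1, 2] / [3] / [4]
  Insert 1 (step 5): P = [1, 8] / [3] / [5] / [6];  Q = [1, 2] / [3] / [4] / [5]
  Insert 9 (step 6): P = [1, 8, 9] / [3] / [5] / [6];  Q = [1, 2, 6] / [3] / [4] / [5]
  Insert 4 (step 7): P = [1, 4, 9] / [3, 8] / [5] / [6];  Q = [1, 2, 6] / [3, 7] / [4] / [5]
  Insert 7 (step 8): P = [1, 4, 7] / [3, 8, 9] / [5] / [6];  Q = [1, 2, 6] / [3, 7, 8] / [4] / [5]
  Insert 2 (step 9): P = [1, 2, 7] / [3, 4, 9] / [5, 8] / [6];  Q = [1, 2, 6] / [3, 7, 8] / [4, 9] / [5]
Final shape: (3, 3, 2, 1).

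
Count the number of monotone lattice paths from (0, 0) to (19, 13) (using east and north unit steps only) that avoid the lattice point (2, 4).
Number of paths = 300505350

Total paths from (0, 0) to (19, 13): C(32, 19) = 347373600. Paths through (2, 4): (paths (0, 0) → (2, 4)) × (paths (2, 4) → (19, 13)) = C(6, 2) · C(26, 17) = 15 · 3124550 = 46868250. Avoidance count = 347373600 − 46868250 = 300505350.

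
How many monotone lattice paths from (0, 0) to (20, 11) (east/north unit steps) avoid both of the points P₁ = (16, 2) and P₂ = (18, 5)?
Number of paths = 83663588

Inclusion–exclusion. Total paths: C(31, 20) = 84672315. Through P₁: C(18, 16)·C(13, 4) = 109395. Through P₂: C(23, 18)·C(8, 2) = 942172. Since P₁ is strictly southwest of P₂, a monotone path through both must visit P₁ then P₂; paths through both = C(18, 16)·C(5, 2)·C(8, 2) = 42840. Avoid both = 84672315 − 109395 − 942172 + 42840 = 83663588.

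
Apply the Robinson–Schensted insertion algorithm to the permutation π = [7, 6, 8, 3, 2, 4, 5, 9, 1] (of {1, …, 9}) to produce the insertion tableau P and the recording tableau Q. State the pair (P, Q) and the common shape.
P = [1, 4, 5, 9] / [2, 8] / [3] / [6] / [7];  Q = [1, 3, 7, 8] / [2, 6] / [4] / [5] / [9];  common shape = (4, 2, 1, 1, 1)

Row-insert the values π_1, π_2, … into P one at a time, bumping the leftmost entry strictly greater than the inserted value down to the next row. The recording tableau Q records, in position (i, j), the step at which that cell was added to P.
  Insert 7 (step 1): P = [7];  Q = [1]
  Insert 6 (step 2): P = [6] / [7];  Q = [1] / [2]
  Insert 8 (step 3): P = [6, 8] / [7];  Q = [1, 3] / [2]
  Insert 3 (step 4): P = [3, 8] / [6] / [7];  Q = [1, 3] / [2] / [4]
  Insert 2 (step 5): P = [2, 8] / [3] / [6] / [7];  Q = [1, 3] / [2] / [4] / [5]
  Insert 4 (step 6): P = [2, 4] / [3, 8] / [6] / [7];  Q = [1, 3] / [2, 6] / [4] / [5]
  Insert 5 (step 7): P = [2, 4, 5] / [3, 8] / [6] / [7];  Q = [1, 3, 7] / [2, 6] / [4] / [5]
  Insert 9 (step 8): P = [2, 4, 5, 9] / [3, 8] / [6] / [7];  Q = [1, 3, 7, 8] / [2, 6] / [4] / [5]
  Insert 1 (step 9): P = [1, 4, 5, 9] / [2, 8] / [3] / [6] / [7];  Q = [1, 3, 7, 8] / [2, 6] / [4] / [5] / [9]
Final shape: (4, 2, 1, 1, 1).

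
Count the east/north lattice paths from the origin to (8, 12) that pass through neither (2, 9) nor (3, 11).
Number of paths = 120156

Inclusion–exclusion. Total paths: C(20, 8) = 125970. Through P₁: C(11, 2)·C(9, 6) = 4620. Through P₂: C(14, 3)·C(6, 5) = 2184. Since P₁ is strictly southwest of P₂, a monotone path through both must visit P₁ then P₂; paths through both = C(11, 2)·C(3, 1)·C(6, 5) = 990. Avoid both = 125970 − 4620 − 2184 + 990 = 120156.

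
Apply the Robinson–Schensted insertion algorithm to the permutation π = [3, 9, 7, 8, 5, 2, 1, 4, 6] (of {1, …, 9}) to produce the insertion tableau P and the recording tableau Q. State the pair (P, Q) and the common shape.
P = [1, 4, 6] / [2, 5, 8] / [3] / [7] / [9];  Q = [1, 2, 4] / [3, 8, 9] / [5] / [6] / [7];  common shape = (3, 3, 1, 1, 1)

Row-insert the values π_1, π_2, … into P one at a time, bumping the leftmost entry strictly greater than the inserted value down to the next row. The recording tableau Q records, in position (i, j), the step at which that cell was added to P.
  Insert 3 (step 1): P = [3];  Q = [1]
  Insert 9 (step 2): P = [3, 9];  Q = [1, 2]
  Insert 7 (step 3): P = [3, 7] / [9];  Q = [1, 2] / [3]
  Insert 8 (step 4): P = [3, 7, 8] / [9];  Q = [1, 2, 4] / [3]
  Insert 5 (step 5): P = [3, 5, 8] / [7] / [9];  Q = [1, 2, 4] / [3] / [5]
  Insert 2 (step 6): P = [2, 5, 8] / [3] / [7] / [9];  Q = [1, 2, 4] / [3] / [5] / [6]
  Insert 1 (step 7): P = [1, 5, 8] / [2] / [3] / [7] / [9];  Q = [1, 2, 4] / [3] / [5] / [6] / [7]
  Insert 4 (step 8): P = [1, 4, 8] / [2, 5] / [3] / [7] / [9];  Q = [1, 2, 4] / [3, 8] / [5] / [6] / [7]
  Insert 6 (step 9): P = [1, 4, 6] / [2, 5, 8] / [3] / [7] / [9];  Q = [1, 2, 4] / [3, 8, 9] / [5] / [6] / [7]
Final shape: (3, 3, 1, 1, 1).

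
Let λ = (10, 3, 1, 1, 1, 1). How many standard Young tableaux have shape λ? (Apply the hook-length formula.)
# SYT of shape (10, 3, 1, 1, 1, 1) = 155584

Hook-length formula: f^λ = n! / Π hook(c), product over all cells c of the Young diagram. For λ = (10, 3, 1, 1, 1, 1), n = 17 boxes. Hook lengths by row (left-to-right, top-to-bottom): [15, 10, 9, 7, 6, 5, 4, 3, 2, 1]; [7, 2, 1]; [4]; [3]; [2]; [1]. Product of hooks = 2286144000. So f^λ = 17! / 2286144000 = 355687428096000 / 2286144000 = 155584.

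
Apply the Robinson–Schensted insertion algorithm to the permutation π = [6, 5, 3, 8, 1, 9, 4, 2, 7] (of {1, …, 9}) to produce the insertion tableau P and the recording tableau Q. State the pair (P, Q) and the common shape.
P = [1, 2, 7] / [3, 4, 9] / [5, 8] / [6];  Q = [1, 4, 6] / [2, 7, 9] / [3, 8] / [5];  common shape = (3, 3, 2, 1)

Row-insert the values π_1, π_2, … into P one at a time, bumping the leftmost entry strictly greater than the inserted value down to the next row. The recording tableau Q records, in position (i, j), the step at which that cell was added to P.
  Insert 6 (step 1): P = [6];  Q = [1]
  Insert 5 (step 2): P = [5] / [6];  Q = [1] / [2]
  Insert 3 (step 3): P = [3] / [5] / [6];  Q = [1] / [2] / [3]
  Insert 8 (step 4): P = [3, 8] / [5] / [6];  Q = [1, 4] / [2] / [3]
  Insert 1 (step 5): P = [1, 8] / [3] / [5] / [6];  Q = [1, 4] / [2] / [3] / [5]
  Insert 9 (step 6): P = [1, 8, 9] / [3] / [5] / [6];  Q = [1, 4, 6] / [2] / [3] / [5]
  Insert 4 (step 7): P = [1, 4, 9] / [3, 8] / [5] / [6];  Q = [1, 4, 6] / [2, 7] / [3] / [5]
  Insert 2 (step 8): P = [1, 2, 9] / [3, 4] / [5, 8] / [6];  Q = [1, 4, 6] / [2, 7] / [3, 8] / [5]
  Insert 7 (step 9): P = [1, 2, 7] / [3, 4, 9] / [5, 8] / [6];  Q = [1, 4, 6] / [2, 7, 9] / [3, 8] / [5]
Final shape: (3, 3, 2, 1).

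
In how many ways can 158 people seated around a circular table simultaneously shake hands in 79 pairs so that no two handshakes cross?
C_79 = 289450081175264899454283846029490767264392230

These noncrossing handshakes are counted by the Catalan number C_n = (1/(n + 1)) · C(2n, n). For n = 79: C_79 = (1/80) · C(158, 79) = 23156006494021191956342707682359261381151378400/80 = 289450081175264899454283846029490767264392230.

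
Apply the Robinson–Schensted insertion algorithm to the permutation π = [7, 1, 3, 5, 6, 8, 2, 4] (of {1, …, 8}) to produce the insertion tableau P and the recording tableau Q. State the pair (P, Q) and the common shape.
P = [1, 2, 4, 6, 8] / [3, 5] / [7];  Q = [1, 3, 4, 5, 6] / [2, 8] / [7];  common shape = (5, 2, 1)

Row-insert the values π_1, π_2, … into P one at a time, bumping the leftmost entry strictly greater than the inserted value down to the next row. The recording tableau Q records, in position (i, j), the step at which that cell was added to P.
  Insert 7 (step 1): P = [7];  Q = [1]
  Insert 1 (step 2): P = [1] / [7];  Q = [1] / [2]
  Insert 3 (step 3): P = [1, 3] / [7];  Q = [1, 3] / [2]
  Insert 5 (step 4): P = [1, 3, 5] / [7];  Q = [1, 3, 4] / [2]
  Insert 6 (step 5): P = [1, 3, 5, 6] / [7];  Q = [1, 3, 4, 5] / [2]
  Insert 8 (step 6): P = [1, 3, 5, 6, 8] / [7];  Q = [1, 3, 4, 5, 6] / [2]
  Insert 2 (step 7): P = [1, 2, 5, 6, 8] / [3] / [7];  Q = [1, 3, 4, 5, 6] / [2] / [7]
  Insert 4 (step 8): P = [1, 2, 4, 6, 8] / [3, 5] / [7];  Q = [1, 3, 4, 5, 6] / [2, 8] / [7]
Final shape: (5, 2, 1).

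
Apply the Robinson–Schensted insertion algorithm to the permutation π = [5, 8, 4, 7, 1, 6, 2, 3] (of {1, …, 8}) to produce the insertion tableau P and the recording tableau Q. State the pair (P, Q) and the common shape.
P = [1, 2, 3] / [4, 6] / [5, 7] / [8];  Q = [1, 2, 8] / [3, 4] / [5, 6] / [7];  common shape = (3, 2, 2, 1)

Row-insert the values π_1, π_2, … into P one at a time, bumping the leftmost entry strictly greater than the inserted value down to the next row. The recording tableau Q records, in position (i, j), the step at which that cell was added to P.
  Insert 5 (step 1): P = [5];  Q = [1]
  Insert 8 (step 2): P = [5, 8];  Q = [1, 2]
  Insert 4 (step 3): P = [4, 8] / [5];  Q = [1, 2] / [3]
  Insert 7 (step 4): P = [4, 7] / [5, 8];  Q = [1, 2] / [3, 4]
  Insert 1 (step 5): P = [1, 7] / [4, 8] / [5];  Q = [1, 2] / [3, 4] / [5]
  Insert 6 (step 6): P = [1, 6] / [4, 7] / [5, 8];  Q = [1, 2] / [3, 4] / [5, 6]
  Insert 2 (step 7): P = [1, 2] / [4, 6] / [5, 7] / [8];  Q = [1, 2] / [3, 4] / [5, 6] / [7]
  Insert 3 (step 8): P = [1, 2, 3] / [4, 6] / [5, 7] / [8];  Q = [1, 2, 8] / [3, 4] / [5, 6] / [7]
Final shape: (3, 2, 2, 1).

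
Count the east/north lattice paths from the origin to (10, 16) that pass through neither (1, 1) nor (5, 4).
Number of paths = 2350199

Inclusion–exclusion. Total paths: C(26, 10) = 5311735. Through P₁: C(2, 1)·C(24, 9) = 2615008. Through P₂: C(9, 5)·C(17, 5) = 779688. Since P₁ is strictly southwest of P₂, a monotone path through both must visit P₁ then P₂; paths through both = C(2, 1)·C(7, 4)·C(17, 5) = 433160. Avoid both = 5311735 − 2615008 − 779688 + 433160 = 2350199.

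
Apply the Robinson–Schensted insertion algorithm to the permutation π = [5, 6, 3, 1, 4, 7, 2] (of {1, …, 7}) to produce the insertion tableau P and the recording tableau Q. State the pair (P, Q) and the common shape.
P = [1, 2, 7] / [3, 4] / [5, 6];  Q = [1, 2, 6] / [3, 5] / [4, 7];  common shape = (3, 2, 2)

Row-insert the values π_1, π_2, … into P one at a time, bumping the leftmost entry strictly greater than the inserted value down to the next row. The recording tableau Q records, in position (i, j), the step at which that cell was added to P.
  Insert 5 (step 1): P = [5];  Q = [1]
  Insert 6 (step 2): P = [5, 6];  Q = [1, 2]
  Insert 3 (step 3): P = [3, 6] / [5];  Q = [1, 2] / [3]
  Insert 1 (step 4): P = [1, 6] / [3] / [5];  Q = [1, 2] / [3] / [4]
  Insert 4 (step 5): P = [1, 4] / [3, 6] / [5];  Q = [1, 2] / [3, 5] / [4]
  Insert 7 (step 6): P = [1, 4, 7] / [3, 6] / [5];  Q = [1, 2, 6] / [3, 5] / [4]
  Insert 2 (step 7): P = [1, 2, 7] / [3, 4] / [5, 6];  Q = [1, 2, 6] / [3, 5] / [4, 7]
Final shape: (3, 2, 2).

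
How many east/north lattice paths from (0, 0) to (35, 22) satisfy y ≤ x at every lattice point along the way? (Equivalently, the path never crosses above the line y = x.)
Number of paths = 1356968880100470

By the reflection principle (André's argument), the number of monotone paths to (35, 22) with n ≤ m that never go above y = x is C(57, 35) − C(57, 36) = 3489348548829780 − 2132379668729310 = 1356968880100470.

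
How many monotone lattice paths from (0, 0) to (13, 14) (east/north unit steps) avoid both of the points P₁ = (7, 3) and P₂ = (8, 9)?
Number of paths = 12658740

Inclusion–exclusion. Total paths: C(27, 13) = 20058300. Through P₁: C(10, 7)·C(17, 6) = 1485120. Through P₂: C(17, 8)·C(10, 5) = 6126120. Since P₁ is strictly southwest of P₂, a monotone path through both must visit P₁ then P₂; paths through both = C(10, 7)·C(7, 1)·C(10, 5) = 211680. Avoid both = 20058300 − 1485120 − 6126120 + 211680 = 12658740.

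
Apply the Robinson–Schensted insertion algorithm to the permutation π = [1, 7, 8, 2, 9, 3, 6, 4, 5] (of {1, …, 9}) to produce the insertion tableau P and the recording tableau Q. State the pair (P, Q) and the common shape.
P = [1, 2, 3, 4, 5] / [6, 8, 9] / [7];  Q = [1, 2, 3, 5, 9] / [4, 6, 7] / [8];  common shape = (5, 3, 1)

Row-insert the values π_1, π_2, … into P one at a time, bumping the leftmost entry strictly greater than the inserted value down to the next row. The recording tableau Q records, in position (i, j), the step at which that cell was added to P.
  Insert 1 (step 1): P = [1];  Q = [1]
  Insert 7 (step 2): P = [1, 7];  Q = [1, 2]
  Insert 8 (step 3): P = [1, 7, 8];  Q = [1, 2, 3]
  Insert 2 (step 4): P = [1, 2, 8] / [7];  Q = [1, 2, 3] / [4]
  Insert 9 (step 5): P = [1, 2, 8, 9] / [7];  Q = [1, 2, 3, 5] / [4]
  Insert 3 (step 6): P = [1, 2, 3, 9] / [7, 8];  Q = [1, 2, 3, 5] / [4, 6]
  Insert 6 (step 7): P = [1, 2, 3, 6] / [7, 8, 9];  Q = [1, 2, 3, 5] / [4, 6, 7]
  Insert 4 (step 8): P = [1, 2, 3, 4] / [6, 8, 9] / [7];  Q = [1, 2, 3, 5] / [4, 6, 7] / [8]
  Insert 5 (step 9): P = [1, 2, 3, 4, 5] / [6, 8, 9] / [7];  Q = [1, 2, 3, 5, 9] / [4, 6, 7] / [8]
Final shape: (5, 3, 1).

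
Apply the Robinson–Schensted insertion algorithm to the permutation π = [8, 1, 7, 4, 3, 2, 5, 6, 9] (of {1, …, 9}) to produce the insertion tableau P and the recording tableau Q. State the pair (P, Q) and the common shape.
P = [1, 2, 5, 6, 9] / [3] / [4] / [7] / [8];  Q = [1, 3, 7, 8, 9] / [2] / [4] / [5] / [6];  common shape = (5, 1, 1, 1, 1)

Row-insert the values π_1, π_2, … into P one at a time, bumping the leftmost entry strictly greater than the inserted value down to the next row. The recording tableau Q records, in position (i, j), the step at which that cell was added to P.
  Insert 8 (step 1): P = [8];  Q = [1]
  Insert 1 (step 2): P = [1] / [8];  Q = [1] / [2]
  Insert 7 (step 3): P = [1, 7] / [8];  Q = [1, 3] / [2]
  Insert 4 (step 4): P = [1, 4] / [7] / [8];  Q = [1, 3] / [2] / [4]
  Insert 3 (step 5): P = [1, 3] / [4] / [7] / [8];  Q = [1, 3] / [2] / [4] / [5]
  Insert 2 (step 6): P = [1, 2] / [3] / [4] / [7] / [8];  Q = [1, 3] / [2] / [4] / [5] / [6]
  Insert 5 (step 7): P = [1, 2, 5] / [3] / [4] / [7] / [8];  Q = [1, 3, 7] / [2] / [4] / [5] / [6]
  Insert 6 (step 8): P = [1, 2, 5, 6] / [3] / [4] / [7] / [8];  Q = [1, 3, 7, 8] / [2] / [4] / [5] / [6]
  Insert 9 (step 9): P = [1, 2, 5, 6, 9] / [3] / [4] / [7] / [8];  Q = [1, 3, 7, 8, 9] / [2] / [4] / [5] / [6]
Final shape: (5, 1, 1, 1, 1).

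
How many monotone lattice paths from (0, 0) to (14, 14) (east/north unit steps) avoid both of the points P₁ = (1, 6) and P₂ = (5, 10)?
Number of paths = 36895375

Inclusion–exclusion. Total paths: C(28, 14) = 40116600. Through P₁: C(7, 1)·C(21, 13) = 1424430. Through P₂: C(15, 5)·C(13, 9) = 2147145. Since P₁ is strictly southwest of P₂, a monotone path through both must visit P₁ then P₂; paths through both = C(7, 1)·C(8, 4)·C(13, 9) = 350350. Avoid both = 40116600 − 1424430 − 2147145 + 350350 = 36895375.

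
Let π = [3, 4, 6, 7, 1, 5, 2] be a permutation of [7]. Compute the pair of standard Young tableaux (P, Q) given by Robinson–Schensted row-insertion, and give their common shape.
P = [1, 2, 5, 7] / [3, 4] / [6];  Q = [1, 2, 3, 4] / [5, 6] / [7];  common shape = (4, 2, 1)

Row-insert the values π_1, π_2, … into P one at a time, bumping the leftmost entry strictly greater than the inserted value down to the next row. The recording tableau Q records, in position (i, j), the step at which that cell was added to P.
  Insert 3 (step 1): P = [3];  Q = [1]
  Insert 4 (step 2): P = [3, 4];  Q = [1, 2]
  Insert 6 (step 3): P = [3, 4, 6];  Q = [1, 2, 3]
  Insert 7 (step 4): P = [3, 4, 6, 7];  Q = [1, 2, 3, 4]
  Insert 1 (step 5): P = [1, 4, 6, 7] / [3];  Q = [1, 2, 3, 4] / [5]
  Insert 5 (step 6): P = [1, 4, 5, 7] / [3, 6];  Q = [1, 2, 3, 4] / [5, 6]
  Insert 2 (step 7): P = [1, 2, 5, 7] / [3, 4] / [6];  Q = [1, 2, 3, 4] / [5, 6] / [7]
Final shape: (4, 2, 1).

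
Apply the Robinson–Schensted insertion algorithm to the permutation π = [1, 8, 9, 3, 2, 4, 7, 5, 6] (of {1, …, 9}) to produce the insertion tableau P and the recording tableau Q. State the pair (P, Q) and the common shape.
P = [1, 2, 4, 5, 6] / [3, 7] / [8, 9];  Q = [1, 2, 3, 7, 9] / [4, 6] / [5, 8];  common shape = (5, 2, 2)

Row-insert the values π_1, π_2, … into P one at a time, bumping the leftmost entry strictly greater than the inserted value down to the next row. The recording tableau Q records, in position (i, j), the step at which that cell was added to P.
  Insert 1 (step 1): P = [1];  Q = [1]
  Insert 8 (step 2): P = [1, 8];  Q = [1, 2]
  Insert 9 (step 3): P = [1, 8, 9];  Q = [1, 2, 3]
  Insert 3 (step 4): P = [1, 3, 9] / [8];  Q = [1, 2, 3] / [4]
  Insert 2 (step 5): P = [1, 2, 9] / [3] / [8];  Q = [1, 2, 3] / [4] / [5]
  Insert 4 (step 6): P = [1, 2, 4] / [3, 9] / [8];  Q = [1, 2, 3] / [4, 6] / [5]
  Insert 7 (step 7): P = [1, 2, 4, 7] / [3, 9] / [8];  Q = [1, 2, 3, 7] / [4, 6] / [5]
  Insert 5 (step 8): P = [1, 2, 4, 5] / [3, 7] / [8, 9];  Q = [1, 2, 3, 7] / [4, 6] / [5, 8]
  Insert 6 (step 9): P = [1, 2, 4, 5, 6] / [3, 7] / [8, 9];  Q = [1, 2, 3, 7, 9] / [4, 6] / [5, 8]
Final shape: (5, 2, 2).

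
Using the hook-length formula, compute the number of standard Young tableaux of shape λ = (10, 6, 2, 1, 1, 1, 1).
# SYT of shape (10, 6, 2, 1, 1, 1, 1) = 385783125

Hook-length formula: f^λ = n! / Π hook(c), product over all cells c of the Young diagram. For λ = (10, 6, 2, 1, 1, 1, 1), n = 22 boxes. Hook lengths by row (left-to-right, top-to-bottom): [16, 11, 9, 8, 7, 6, 4, 3, 2, 1]; [11, 6, 4, 3, 2, 1]; [6, 1]; [4]; [3]; [2]; [1]. Product of hooks = 2913555972096. So f^λ = 22! / 2913555972096 = 1124000727777607680000 / 2913555972096 = 385783125.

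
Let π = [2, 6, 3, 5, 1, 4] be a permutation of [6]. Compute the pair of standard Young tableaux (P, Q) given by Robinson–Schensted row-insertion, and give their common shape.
P = [1, 3, 4] / [2, 5] / [6];  Q = [1, 2, 4] / [3, 6] / [5];  common shape = (3, 2, 1)

Row-insert the values π_1, π_2, … into P one at a time, bumping the leftmost entry strictly greater than the inserted value down to the next row. The recording tableau Q records, in position (i, j), the step at which that cell was added to P.
  Insert 2 (step 1): P = [2];  Q = [1]
  Insert 6 (step 2): P = [2, 6];  Q = [1, 2]
  Insert 3 (step 3): P = [2, 3] / [6];  Q = [1, 2] / [3]
  Insert 5 (step 4): P = [2, 3, 5] / [6];  Q = [1, 2, 4] / [3]
  Insert 1 (step 5): P = [1, 3, 5] / [2] / [6];  Q = [1, 2, 4] / [3] / [5]
  Insert 4 (step 6): P = [1, 3, 4] / [2, 5] / [6];  Q = [1, 2, 4] / [3, 6] / [5]
Final shape: (3, 2, 1).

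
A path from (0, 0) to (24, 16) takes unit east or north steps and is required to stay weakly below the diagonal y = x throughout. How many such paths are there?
Number of paths = 22626756594

By the reflection principle (André's argument), the number of monotone paths to (24, 16) with n ≤ m that never go above y = x is C(40, 24) − C(40, 25) = 62852101650 − 40225345056 = 22626756594.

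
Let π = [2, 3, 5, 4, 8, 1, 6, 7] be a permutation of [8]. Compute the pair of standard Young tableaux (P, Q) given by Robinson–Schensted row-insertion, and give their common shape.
P = [1, 3, 4, 6, 7] / [2, 8] / [5];  Q = [1, 2, 3, 5, 8] / [4, 7] / [6];  common shape = (5, 2, 1)

Row-insert the values π_1, π_2, … into P one at a time, bumping the leftmost entry strictly greater than the inserted value down to the next row. The recording tableau Q records, in position (i, j), the step at which that cell was added to P.
  Insert 2 (step 1): P = [2];  Q = [1]
  Insert 3 (step 2): P = [2, 3];  Q = [1, 2]
  Insert 5 (step 3): P = [2, 3, 5];  Q = [1, 2, 3]
  Insert 4 (step 4): P = [2, 3, 4] / [5];  Q = [1, 2, 3] / [4]
  Insert 8 (step 5): P = [2, 3, 4, 8] / [5];  Q = [1, 2, 3, 5] / [4]
  Insert 1 (step 6): P = [1, 3, 4, 8] / [2] / [5];  Q = [1, 2, 3, 5] / [4] / [6]
  Insert 6 (step 7): P = [1, 3, 4, 6] / [2, 8] / [5];  Q = [1, 2, 3, 5] / [4, 7] / [6]
  Insert 7 (step 8): P = [1, 3, 4, 6, 7] / [2, 8] / [5];  Q = [1, 2, 3, 5, 8] / [4, 7] / [6]
Final shape: (5, 2, 1).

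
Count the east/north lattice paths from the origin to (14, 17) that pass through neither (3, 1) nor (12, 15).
Number of paths = 128340345

Inclusion–exclusion. Total paths: C(31, 14) = 265182525. Through P₁: C(4, 3)·C(27, 11) = 52151580. Through P₂: C(27, 12)·C(4, 2) = 104303160. Since P₁ is strictly southwest of P₂, a monotone path through both must visit P₁ then P₂; paths through both = C(4, 3)·C(23, 9)·C(4, 2) = 19612560. Avoid both = 265182525 − 52151580 − 104303160 + 19612560 = 128340345.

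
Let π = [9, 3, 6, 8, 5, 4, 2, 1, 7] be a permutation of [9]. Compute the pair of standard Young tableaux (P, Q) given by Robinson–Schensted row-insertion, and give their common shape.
P = [1, 4, 7] / [2, 8] / [3] / [5] / [6] / [9];  Q = [1, 3, 4] / [2, 9] / [5] / [6] / [7] / [8];  common shape = (3, 2, 1, 1, 1, 1)

Row-insert the values π_1, π_2, … into P one at a time, bumping the leftmost entry strictly greater than the inserted value down to the next row. The recording tableau Q records, in position (i, j), the step at which that cell was added to P.
  Insert 9 (step 1): P = [9];  Q = [1]
  Insert 3 (step 2): P = [3] / [9];  Q = [1] / [2]
  Insert 6 (step 3): P = [3, 6] / [9];  Q = [1, 3] / [2]
  Insert 8 (step 4): P = [3, 6, 8] / [9];  Q = [1, 3, 4] / [2]
  Insert 5 (step 5): P = [3, 5, 8] / [6] / [9];  Q = [1, 3, 4] / [2] / [5]
  Insert 4 (step 6): P = [3, 4, 8] / [5] / [6] / [9];  Q = [1, 3, 4] / [2] / [5] / [6]
  Insert 2 (step 7): P = [2, 4, 8] / [3] / [5] / [6] / [9];  Q = [1, 3, 4] / [2] / [5] / [6] / [7]
  Insert 1 (step 8): P = [1, 4, 8] / [2] / [3] / [5] / [6] / [9];  Q = [1, 3, 4] / [2] / [5] / [6] / [7] / [8]
  Insert 7 (step 9): P = [1, 4, 7] / [2, 8] / [3] / [5] / [6] / [9];  Q = [1, 3, 4] / [2, 9] / [5] / [6] / [7] / [8]
Final shape: (3, 2, 1, 1, 1, 1).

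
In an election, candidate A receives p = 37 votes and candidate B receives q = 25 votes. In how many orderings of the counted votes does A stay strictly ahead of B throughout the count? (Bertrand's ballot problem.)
Strict-lead orderings = 28530105553459692

Total orderings of the 62 votes with 37 for A: C(62, 37) = 147405545359541742. By the Bertrand ballot formula (Cycle Lemma / reflection principle), the number of orderings in which A is strictly ahead of B throughout is (p − q)/(p + q) · C(p + q, p) = (37 − 25)/(37 + 25) · 147405545359541742 = 28530105553459692.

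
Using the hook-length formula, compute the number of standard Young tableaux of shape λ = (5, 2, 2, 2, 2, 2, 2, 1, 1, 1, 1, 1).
# SYT of shape (5, 2, 2, 2, 2, 2, 2, 1, 1, 1, 1, 1) = 20369349

Hook-length formula: f^λ = n! / Π hook(c), product over all cells c of the Young diagram. For λ = (5, 2, 2, 2, 2, 2, 2, 1, 1, 1, 1, 1), n = 22 boxes. Hook lengths by row (left-to-right, top-to-bottom): [16, 10, 3, 2, 1]; [12, 6]; [11, 5]; [10, 4]; [9, 3]; [8, 2]; [7, 1]; [5]; [4]; [3]; [2]; [1]. Product of hooks = 55180984320000. So f^λ = 22! / 55180984320000 = 1124000727777607680000 / 55180984320000 = 20369349.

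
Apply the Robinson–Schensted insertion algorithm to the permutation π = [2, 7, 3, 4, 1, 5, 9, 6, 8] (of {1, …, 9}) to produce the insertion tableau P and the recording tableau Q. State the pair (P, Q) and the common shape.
P = [1, 3, 4, 5, 6, 8] / [2, 9] / [7];  Q = [1, 2, 4, 6, 7, 9] / [3, 8] / [5];  common shape = (6, 2, 1)

Row-insert the values π_1, π_2, … into P one at a time, bumping the leftmost entry strictly greater than the inserted value down to the next row. The recording tableau Q records, in position (i, j), the step at which that cell was added to P.
  Insert 2 (step 1): P = [2];  Q = [1]
  Insert 7 (step 2): P = [2, 7];  Q = [1, 2]
  Insert 3 (step 3): P = [2, 3] / [7];  Q = [1, 2] / [3]
  Insert 4 (step 4): P = [2, 3, 4] / [7];  Q = [1, 2, 4] / [3]
  Insert 1 (step 5): P = [1, 3, 4] / [2] / [7];  Q = [1, 2, 4] / [3] / [5]
  Insert 5 (step 6): P = [1, 3, 4, 5] / [2] / [7];  Q = [1, 2, 4, 6] / [3] / [5]
  Insert 9 (step 7): P = [1, 3, 4, 5, 9] / [2] / [7];  Q = [1, 2, 4, 6, 7] / [3] / [5]
  Insert 6 (step 8): P = [1, 3, 4, 5, 6] / [2, 9] / [7];  Q = [1, 2, 4, 6, 7] / [3, 8] / [5]
  Insert 8 (step 9): P = [1, 3, 4, 5, 6, 8] / [2, 9] / [7];  Q = [1, 2, 4, 6, 7, 9] / [3, 8] / [5]
Final shape: (6, 2, 1).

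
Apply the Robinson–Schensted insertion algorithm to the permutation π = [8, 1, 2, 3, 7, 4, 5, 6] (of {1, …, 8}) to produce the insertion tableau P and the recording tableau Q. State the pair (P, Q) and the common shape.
P = [1, 2, 3, 4, 5, 6] / [7] / [8];  Q = [1, 3, 4, 5, 7, 8] / [2] / [6];  common shape = (6, 1, 1)

Row-insert the values π_1, π_2, … into P one at a time, bumping the leftmost entry strictly greater than the inserted value down to the next row. The recording tableau Q records, in position (i, j), the step at which that cell was added to P.
  Insert 8 (step 1): P = [8];  Q = [1]
  Insert 1 (step 2): P = [1] / [8];  Q = [1] / [2]
  Insert 2 (step 3): P = [1, 2] / [8];  Q = [1, 3] / [2]
  Insert 3 (step 4): P = [1, 2, 3] / [8];  Q = [1, 3, 4] / [2]
  Insert 7 (step 5): P = [1, 2, 3, 7] / [8];  Q = [1, 3, 4, 5] / [2]
  Insert 4 (step 6): P = [1, 2, 3, 4] / [7] / [8];  Q = [1, 3, 4, 5] / [2] / [6]
  Insert 5 (step 7): P = [1, 2, 3, 4, 5] / [7] / [8];  Q = [1, 3, 4, 5, 7] / [2] / [6]
  Insert 6 (step 8): P = [1, 2, 3, 4, 5, 6] / [7] / [8];  Q = [1, 3, 4, 5, 7, 8] / [2] / [6]
Final shape: (6, 1, 1).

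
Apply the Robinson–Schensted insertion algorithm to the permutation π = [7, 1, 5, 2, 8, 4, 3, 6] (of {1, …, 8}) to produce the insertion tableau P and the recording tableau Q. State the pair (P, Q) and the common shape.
P = [1, 2, 3, 6] / [4, 8] / [5] / [7];  Q = [1, 3, 5, 8] / [2, 6] / [4] / [7];  common shape = (4, 2, 1, 1)

Row-insert the values π_1, π_2, … into P one at a time, bumping the leftmost entry strictly greater than the inserted value down to the next row. The recording tableau Q records, in position (i, j), the step at which that cell was added to P.
  Insert 7 (step 1): P = [7];  Q = [1]
  Insert 1 (step 2): P = [1] / [7];  Q = [1] / [2]
  Insert 5 (step 3): P = [1, 5] / [7];  Q = [1, 3] / [2]
  Insert 2 (step 4): P = [1, 2] / [5] / [7];  Q = [1, 3] / [2] / [4]
  Insert 8 (step 5): P = [1, 2, 8] / [5] / [7];  Q = [1, 3, 5] / [2] / [4]
  Insert 4 (step 6): P = [1, 2, 4] / [5, 8] / [7];  Q = [1, 3, 5] / [2, 6] / [4]
  Insert 3 (step 7): P = [1, 2, 3] / [4, 8] / [5] / [7];  Q = [1, 3, 5] / [2, 6] / [4] / [7]
  Insert 6 (step 8): P = [1, 2, 3, 6] / [4, 8] / [5] / [7];  Q = [1, 3, 5, 8] / [2, 6] / [4] / [7]
Final shape: (4, 2, 1, 1).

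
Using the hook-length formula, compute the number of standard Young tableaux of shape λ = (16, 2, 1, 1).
# SYT of shape (16, 2, 1, 1) = 11475

Hook-length formula: f^λ = n! / Π hook(c), product over all cells c of the Young diagram. For λ = (16, 2, 1, 1), n = 20 boxes. Hook lengths by row (left-to-right, top-to-bottom): [19, 16, 14, 13, 12, 11, 10, 9, 8, 7, 6, 5, 4, 3, 2, 1]; [4, 1]; [2]; [1]. Product of hooks = 212017604198400. So f^λ = 20! / 212017604198400 = 2432902008176640000 / 212017604198400 = 11475.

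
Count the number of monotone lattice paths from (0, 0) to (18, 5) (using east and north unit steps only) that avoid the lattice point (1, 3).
Number of paths = 32965

Total paths from (0, 0) to (18, 5): C(23, 18) = 33649. Paths through (1, 3): (paths (0, 0) → (1, 3)) × (paths (1, 3) → (18, 5)) = C(4, 1) · C(19, 17) = 4 · 171 = 684. Avoidance count = 33649 − 684 = 32965.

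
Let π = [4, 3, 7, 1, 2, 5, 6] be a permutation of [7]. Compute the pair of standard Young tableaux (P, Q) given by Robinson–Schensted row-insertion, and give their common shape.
P = [1, 2, 5, 6] / [3, 7] / [4];  Q = [1, 3, 6, 7] / [2, 5] / [4];  common shape = (4, 2, 1)

Row-insert the values π_1, π_2, … into P one at a time, bumping the leftmost entry strictly greater than the inserted value down to the next row. The recording tableau Q records, in position (i, j), the step at which that cell was added to P.
  Insert 4 (step 1): P = [4];  Q = [1]
  Insert 3 (step 2): P = [3] / [4];  Q = [1] / [2]
  Insert 7 (step 3): P = [3, 7] / [4];  Q = [1, 3] / [2]
  Insert 1 (step 4): P = [1, 7] / [3] / [4];  Q = [1, 3] / [2] / [4]
  Insert 2 (step 5): P = [1, 2] / [3, 7] / [4];  Q = [1, 3] / [2, 5] / [4]
  Insert 5 (step 6): P = [1, 2, 5] / [3, 7] / [4];  Q = [1, 3, 6] / [2, 5] / [4]
  Insert 6 (step 7): P = [1, 2, 5, 6] / [3, 7] / [4];  Q = [1, 3, 6, 7] / [2, 5] / [4]
Final shape: (4, 2, 1).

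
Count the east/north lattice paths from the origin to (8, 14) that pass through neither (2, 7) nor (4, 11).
Number of paths = 229119

Inclusion–exclusion. Total paths: C(22, 8) = 319770. Through P₁: C(9, 2)·C(13, 6) = 61776. Through P₂: C(15, 4)·C(7, 4) = 47775. Since P₁ is strictly southwest of P₂, a monotone path through both must visit P₁ then P₂; paths through both = C(9, 2)·C(6, 2)·C(7, 4) = 18900. Avoid both = 319770 − 61776 − 47775 + 18900 = 229119.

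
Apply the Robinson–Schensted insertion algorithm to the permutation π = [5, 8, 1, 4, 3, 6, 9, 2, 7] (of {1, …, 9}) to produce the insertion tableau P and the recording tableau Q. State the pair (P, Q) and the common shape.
P = [1, 2, 6, 7] / [3, 8, 9] / [4] / [5];  Q = [1, 2, 6, 7] / [3, 4, 9] / [5] / [8];  common shape = (4, 3, 1, 1)

Row-insert the values π_1, π_2, … into P one at a time, bumping the leftmost entry strictly greater than the inserted value down to the next row. The recording tableau Q records, in position (i, j), the step at which that cell was added to P.
  Insert 5 (step 1): P = [5];  Q = [1]
  Insert 8 (step 2): P = [5, 8];  Q = [1, 2]
  Insert 1 (step 3): P = [1, 8] / [5];  Q = [1, 2] / [3]
  Insert 4 (step 4): P = [1, 4] / [5, 8];  Q = [1, 2] / [3, 4]
  Insert 3 (step 5): P = [1, 3] / [4, 8] / [5];  Q = [1, 2] / [3, 4] / [5]
  Insert 6 (step 6): P = [1, 3, 6] / [4, 8] / [5];  Q = [1, 2, 6] / [3, 4] / [5]
  Insert 9 (step 7): P = [1, 3, 6, 9] / [4, 8] / [5];  Q = [1, 2, 6, 7] / [3, 4] / [5]
  Insert 2 (step 8): P = [1, 2, 6, 9] / [3, 8] / [4] / [5];  Q = [1, 2, 6, 7] / [3, 4] / [5] / [8]
  Insert 7 (step 9): P = [1, 2, 6, 7] / [3, 8, 9] / [4] / [5];  Q = [1, 2, 6, 7] / [3, 4, 9] / [5] / [8]
Final shape: (4, 3, 1, 1).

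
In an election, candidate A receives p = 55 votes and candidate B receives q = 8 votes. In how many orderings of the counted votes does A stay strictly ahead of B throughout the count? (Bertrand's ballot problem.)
Strict-lead orderings = 2889302393

Total orderings of the 63 votes with 55 for A: C(63, 55) = 3872894697. By the Bertrand ballot formula (Cycle Lemma / reflection principle), the number of orderings in which A is strictly ahead of B throughout is (p − q)/(p + q) · C(p + q, p) = (55 − 8)/(55 + 8) · 3872894697 = 2889302393.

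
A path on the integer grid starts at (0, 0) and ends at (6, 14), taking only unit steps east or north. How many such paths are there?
Number of paths = 38760

A monotone lattice path from (0, 0) to (6, 14) consists of 6 east steps and 14 north steps in some order, so it is determined by which 6 of the 20 steps are east. The count is C(20, 6) = 38760.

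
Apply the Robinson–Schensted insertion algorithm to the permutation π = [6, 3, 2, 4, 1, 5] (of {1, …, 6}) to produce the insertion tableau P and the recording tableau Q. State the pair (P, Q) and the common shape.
P = [1, 4, 5] / [2] / [3] / [6];  Q = [1, 4, 6] / [2] / [3] / [5];  common shape = (3, 1, 1, 1)

Row-insert the values π_1, π_2, … into P one at a time, bumping the leftmost entry strictly greater than the inserted value down to the next row. The recording tableau Q records, in position (i, j), the step at which that cell was added to P.
  Insert 6 (step 1): P = [6];  Q = [1]
  Insert 3 (step 2): P = [3] / [6];  Q = [1] / [2]
  Insert 2 (step 3): P = [2] / [3] / [6];  Q = [1] / [2] / [3]
  Insert 4 (step 4): P = [2, 4] / [3] / [6];  Q = [1, 4] / [2] / [3]
  Insert 1 (step 5): P = [1, 4] / [2] / [3] / [6];  Q = [1, 4] / [2] / [3] / [5]
  Insert 5 (step 6): P = [1, 4, 5] / [2] / [3] / [6];  Q = [1, 4, 6] / [2] / [3] / [5]
Final shape: (3, 1, 1, 1).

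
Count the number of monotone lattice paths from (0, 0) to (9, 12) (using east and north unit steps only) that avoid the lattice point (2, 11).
Number of paths = 293306

Total paths from (0, 0) to (9, 12): C(21, 9) = 293930. Paths through (2, 11): (paths (0, 0) → (2, 11)) × (paths (2, 11) → (9, 12)) = C(13, 2) · C(8, 7) = 78 · 8 = 624. Avoidance count = 293930 − 624 = 293306.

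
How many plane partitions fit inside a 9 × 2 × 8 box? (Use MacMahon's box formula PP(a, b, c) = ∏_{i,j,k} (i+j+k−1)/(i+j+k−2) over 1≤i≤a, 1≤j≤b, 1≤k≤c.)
PP(9, 2, 8) = 118195220

Evaluate the triple product over i = 1..9, j = 1..2, k = 1..8. The factors are (2/1) · (3/2) · (4/3) · (5/4) · (6/5) · (7/6) · (8/7) · (9/8) · … (144 factors total). The numerators and denominators telescope so the product is an integer; carrying out the multiplication exactly gives PP(9, 2, 8) = 118195220.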